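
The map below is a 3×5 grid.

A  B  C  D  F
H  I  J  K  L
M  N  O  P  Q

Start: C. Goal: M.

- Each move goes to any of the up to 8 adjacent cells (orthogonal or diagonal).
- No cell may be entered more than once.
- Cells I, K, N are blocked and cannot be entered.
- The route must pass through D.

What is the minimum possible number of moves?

5

Any route passes through D somewhere between C and M. Summing Chebyshev distances along the two legs (C → D → M) gives a lower bound of 1 + 3 = 4 moves.
That bound ignores the blocked cells. Measuring each leg by the fewest moves that actually steer around them (C→D: 1; D→M: 4) raises the lower bound to 5.
A route of 5 moves exists: C → D → J → B → H → M.
Since 5 matches that lower bound, it is optimal.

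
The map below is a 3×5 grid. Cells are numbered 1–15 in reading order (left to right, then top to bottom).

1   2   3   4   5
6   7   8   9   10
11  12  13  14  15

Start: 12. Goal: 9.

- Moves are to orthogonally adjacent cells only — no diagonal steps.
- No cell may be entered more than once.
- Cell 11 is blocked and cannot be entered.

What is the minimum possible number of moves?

The Manhattan distance from 12 to 9 is |3−2| + |2−4| = 3, so at least 3 moves are needed.
A route of 3 moves achieves this: 12 → 7 → 8 → 9.
Since 3 matches the lower bound, it is optimal.

3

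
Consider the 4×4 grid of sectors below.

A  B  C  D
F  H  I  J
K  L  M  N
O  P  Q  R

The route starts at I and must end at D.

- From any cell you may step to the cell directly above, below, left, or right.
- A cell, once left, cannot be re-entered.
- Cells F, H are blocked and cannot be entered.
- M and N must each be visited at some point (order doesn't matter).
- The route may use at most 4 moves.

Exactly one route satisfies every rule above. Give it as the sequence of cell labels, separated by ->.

I -> M -> N -> J -> D

Any route must reach M and N and still end at D within 4 moves, so the order of the required stops is forced.
Route from I: down to M, right to N, 2× up (reaching D) — 4 moves in all.
Check: all required cells visited; 4 ≤ 4 moves.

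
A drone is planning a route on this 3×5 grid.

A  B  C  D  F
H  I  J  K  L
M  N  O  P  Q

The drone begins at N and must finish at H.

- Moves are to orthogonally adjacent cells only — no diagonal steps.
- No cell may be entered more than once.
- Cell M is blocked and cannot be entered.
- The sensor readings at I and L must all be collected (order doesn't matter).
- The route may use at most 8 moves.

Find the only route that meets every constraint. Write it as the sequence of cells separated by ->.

The budget equals the shortest possible length, so every move has to be on a shortest route through the required cells.
Route from N: 3× right (reaching Q), up to L, 4× left (reaching H) — 8 moves in all.
Check: all required cells visited; 8 ≤ 8 moves.

N -> O -> P -> Q -> L -> K -> J -> I -> H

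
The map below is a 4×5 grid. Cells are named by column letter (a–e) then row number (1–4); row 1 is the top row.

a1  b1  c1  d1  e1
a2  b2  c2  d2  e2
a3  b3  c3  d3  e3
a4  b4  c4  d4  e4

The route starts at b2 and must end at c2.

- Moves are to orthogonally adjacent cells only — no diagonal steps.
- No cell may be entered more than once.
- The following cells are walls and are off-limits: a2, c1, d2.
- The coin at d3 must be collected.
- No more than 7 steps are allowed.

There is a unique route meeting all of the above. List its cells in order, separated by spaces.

The budget equals the shortest possible length, so every move has to be on a shortest route through the required cells.
Route from b2: 2× down (reaching b4), 2× right (reaching d4), up to d3, left to c3, up to c2 — 7 moves in all.
Check: all required cells visited; 7 ≤ 7 moves.

b2 b3 b4 c4 d4 d3 c3 c2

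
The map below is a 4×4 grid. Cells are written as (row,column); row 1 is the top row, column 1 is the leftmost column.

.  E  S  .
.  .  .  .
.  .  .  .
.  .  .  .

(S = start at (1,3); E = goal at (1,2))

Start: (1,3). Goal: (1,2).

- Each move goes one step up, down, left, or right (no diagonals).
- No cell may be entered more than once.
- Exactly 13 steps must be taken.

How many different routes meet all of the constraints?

22

Need simple routes of exactly 13 moves from (1,3) to (1,2) (Manhattan distance 1, so 6 moves are spent on a detour and 6 undoing it).
Branch systematically from the start, pruning whenever the remaining move budget drops below the Manhattan distance to (1,2) or differs from it in parity. Grouping the completions by first move — via (2,3): 6; via (1,4): 16 (no valid completion starts via (1,2)) — and summing: 6 + 16 = 22.
That gives 22 routes.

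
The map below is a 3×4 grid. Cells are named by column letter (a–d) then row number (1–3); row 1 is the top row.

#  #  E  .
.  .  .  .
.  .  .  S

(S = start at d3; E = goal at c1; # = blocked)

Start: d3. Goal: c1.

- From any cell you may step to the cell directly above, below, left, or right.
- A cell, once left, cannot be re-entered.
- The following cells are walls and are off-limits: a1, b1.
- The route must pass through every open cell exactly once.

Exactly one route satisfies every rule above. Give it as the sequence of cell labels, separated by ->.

d3 -> c3 -> b3 -> a3 -> a2 -> b2 -> c2 -> d2 -> d1 -> c1

Need to visit all 10 open cells exactly once, starting at d3 and ending at c1.
Cell a2 has only two open neighbours (a3 and b2), so the path must pass straight through it: one of those is the cell it's entered from and the other is where it exits.
Route from d3: 3× left (reaching a3), up to a2, 3× right (reaching d2), up to d1, left to c1 — 9 moves in all.
Check: all 10 open cells covered.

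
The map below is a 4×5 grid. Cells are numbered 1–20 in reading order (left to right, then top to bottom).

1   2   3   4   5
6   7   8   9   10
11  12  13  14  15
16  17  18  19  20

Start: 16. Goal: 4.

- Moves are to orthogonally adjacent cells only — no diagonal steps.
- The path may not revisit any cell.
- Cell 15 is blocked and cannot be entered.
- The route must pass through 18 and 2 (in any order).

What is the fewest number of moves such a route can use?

Any route passes through 18 and 2 in some order between 16 and 4. Summing Manhattan distances along each leg and taking the cheapest ordering (16 → 18 → 2 → 4) gives a lower bound of 2 + 4 + 2 = 8 moves.
A route of 8 moves achieves this: 16 → 17 → 18 → 13 → 8 → 7 → 2 → 3 → 4.
Since 8 matches the lower bound, it is optimal.

8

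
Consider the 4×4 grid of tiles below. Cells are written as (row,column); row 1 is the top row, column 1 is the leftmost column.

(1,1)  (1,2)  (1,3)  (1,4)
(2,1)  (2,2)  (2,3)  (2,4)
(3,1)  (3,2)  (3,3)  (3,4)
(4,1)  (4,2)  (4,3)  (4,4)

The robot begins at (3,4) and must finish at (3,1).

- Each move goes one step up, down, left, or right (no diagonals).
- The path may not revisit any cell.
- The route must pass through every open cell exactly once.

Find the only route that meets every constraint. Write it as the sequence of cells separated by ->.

(3,4) -> (4,4) -> (4,3) -> (3,3) -> (2,3) -> (2,4) -> (1,4) -> (1,3) -> (1,2) -> (1,1) -> (2,1) -> (2,2) -> (3,2) -> (4,2) -> (4,1) -> (3,1)

Need to visit all 16 open cells exactly once, starting at (3,4) and ending at (3,1).
Cell (1,1) has only two open neighbours ((2,1) and (1,2)), so the path must pass straight through it: one of those is the cell it's entered from and the other is where it exits.
Route from (3,4): down to (4,4), left to (4,3), 2× up (reaching (2,3)), right to (2,4), up to (1,4), 3× left (reaching (1,1)), down to (2,1), right to (2,2), 2× down (reaching (4,2)), left to (4,1), up to (3,1) — 15 moves in all.
Check: all 16 open cells covered.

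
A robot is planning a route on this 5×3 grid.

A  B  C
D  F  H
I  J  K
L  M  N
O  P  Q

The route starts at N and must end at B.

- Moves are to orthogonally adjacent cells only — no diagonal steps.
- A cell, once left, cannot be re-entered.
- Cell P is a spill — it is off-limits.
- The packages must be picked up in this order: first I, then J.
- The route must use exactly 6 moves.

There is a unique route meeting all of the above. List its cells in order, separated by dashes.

The waypoints must appear in the order I, J, with no cell reused.
Route from N: left 2 to L, up 1 to I, right 1 to J, up 2 to B — 6 moves in all.
Check: order respected (I at step 3, J at step 4); 6 moves as required.

N - M - L - I - J - F - B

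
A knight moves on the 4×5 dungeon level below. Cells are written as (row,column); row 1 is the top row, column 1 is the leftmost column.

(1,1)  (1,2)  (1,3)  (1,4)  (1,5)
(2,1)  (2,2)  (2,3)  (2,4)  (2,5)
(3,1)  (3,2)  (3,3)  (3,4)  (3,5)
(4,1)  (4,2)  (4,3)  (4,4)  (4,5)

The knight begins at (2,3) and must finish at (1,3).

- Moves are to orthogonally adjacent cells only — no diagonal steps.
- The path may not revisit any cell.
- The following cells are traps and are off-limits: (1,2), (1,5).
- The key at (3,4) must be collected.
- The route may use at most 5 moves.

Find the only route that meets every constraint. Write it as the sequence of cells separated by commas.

(2,3), (3,3), (3,4), (2,4), (1,4), (1,3)

Any route must reach (3,4) and still end at (1,3) within 5 moves, so the order of the required stops is forced.
Route from (2,3): down to (3,3), right to (3,4), 2× up (reaching (1,4)), left to (1,3) — 5 moves in all.
Check: all required cells visited; 5 ≤ 5 moves.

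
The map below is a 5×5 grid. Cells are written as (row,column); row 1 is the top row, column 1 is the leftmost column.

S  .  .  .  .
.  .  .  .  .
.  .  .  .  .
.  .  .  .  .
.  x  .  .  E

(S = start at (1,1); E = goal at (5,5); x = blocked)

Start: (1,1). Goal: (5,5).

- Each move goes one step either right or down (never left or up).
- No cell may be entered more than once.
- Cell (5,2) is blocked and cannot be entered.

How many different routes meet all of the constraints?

A right/down-only route from (1,1) to (5,5) makes exactly 4 down-moves and 4 right-moves in some order.
With no other constraints that would be C(8,4) = 70 routes.
Subtract routes through each blocked cell (inclusion–exclusion for overlaps): − through (5,2): 5 → 65.
That gives 65 routes.

65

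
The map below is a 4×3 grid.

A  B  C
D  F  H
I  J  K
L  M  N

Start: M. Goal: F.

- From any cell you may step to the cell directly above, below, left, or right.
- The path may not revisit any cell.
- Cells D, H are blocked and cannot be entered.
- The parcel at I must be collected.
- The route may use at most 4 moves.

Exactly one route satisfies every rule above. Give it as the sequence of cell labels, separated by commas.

The budget equals the shortest possible length, so every move has to be on a shortest route through the required cells.
Route from M: left to L, up to I, right to J, up to F — 4 moves in all.
Check: all required cells visited; 4 ≤ 4 moves.

M, L, I, J, F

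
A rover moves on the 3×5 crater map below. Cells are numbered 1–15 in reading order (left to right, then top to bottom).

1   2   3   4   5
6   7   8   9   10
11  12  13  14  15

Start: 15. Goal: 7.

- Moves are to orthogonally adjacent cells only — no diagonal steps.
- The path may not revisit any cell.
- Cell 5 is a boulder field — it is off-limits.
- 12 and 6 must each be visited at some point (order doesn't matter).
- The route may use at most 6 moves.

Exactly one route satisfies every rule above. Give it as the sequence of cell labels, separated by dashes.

The 6-move cap with required stops at 12, 6 leaves no slack for detours.
Route from 15: left 4 to 11, up 1 to 6, right 1 to 7 — 6 moves in all.
Check: all required cells visited; 6 ≤ 6 moves.

15 - 14 - 13 - 12 - 11 - 6 - 7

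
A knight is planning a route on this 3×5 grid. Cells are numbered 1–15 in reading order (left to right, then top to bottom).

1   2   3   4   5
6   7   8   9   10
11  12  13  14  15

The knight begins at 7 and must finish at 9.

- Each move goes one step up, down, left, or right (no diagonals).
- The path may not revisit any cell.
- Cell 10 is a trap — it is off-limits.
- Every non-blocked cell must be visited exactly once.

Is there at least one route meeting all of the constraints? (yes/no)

no

Cell 5 has only one open neighbour but is neither the start nor the goal, so a Hamiltonian route would have to both enter and leave it through the same neighbour — impossible without revisiting.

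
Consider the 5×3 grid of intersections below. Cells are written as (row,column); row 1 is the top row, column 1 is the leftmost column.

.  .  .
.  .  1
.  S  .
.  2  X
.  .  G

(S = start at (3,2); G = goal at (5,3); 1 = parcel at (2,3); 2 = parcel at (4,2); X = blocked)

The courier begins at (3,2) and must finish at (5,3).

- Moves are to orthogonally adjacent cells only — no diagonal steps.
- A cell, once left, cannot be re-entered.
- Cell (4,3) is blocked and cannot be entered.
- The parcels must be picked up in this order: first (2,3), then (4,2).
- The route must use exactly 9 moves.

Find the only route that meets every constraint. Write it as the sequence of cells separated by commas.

(3,2), (3,3), (2,3), (2,2), (2,1), (3,1), (4,1), (4,2), (5,2), (5,3)

The waypoints must appear in the order (2,3), (4,2), with no cell reused.
Route from (3,2): right to (3,3), up to (2,3), 2× left (reaching (2,1)), 2× down (reaching (4,1)), right to (4,2), down to (5,2), right to (5,3) — 9 moves in all.
Check: order respected (1 at step 2, 2 at step 7); 9 moves as required.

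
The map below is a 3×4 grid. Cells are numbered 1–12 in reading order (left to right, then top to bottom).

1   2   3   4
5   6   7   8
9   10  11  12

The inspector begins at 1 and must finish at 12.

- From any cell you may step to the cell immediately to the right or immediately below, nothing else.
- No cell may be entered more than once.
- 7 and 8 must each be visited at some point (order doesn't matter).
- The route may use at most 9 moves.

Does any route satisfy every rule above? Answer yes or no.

yes

One route that works: 1 → 5 → 6 → 7 → 8 → 12.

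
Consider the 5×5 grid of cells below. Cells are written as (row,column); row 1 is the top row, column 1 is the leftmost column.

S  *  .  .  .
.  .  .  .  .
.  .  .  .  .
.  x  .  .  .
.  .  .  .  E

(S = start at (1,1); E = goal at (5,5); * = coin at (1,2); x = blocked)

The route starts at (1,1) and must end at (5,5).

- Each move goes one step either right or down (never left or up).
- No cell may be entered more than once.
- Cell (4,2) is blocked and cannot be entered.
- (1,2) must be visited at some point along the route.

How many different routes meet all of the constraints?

31

A right/down-only route from (1,1) to (5,5) makes exactly 4 down-moves and 4 right-moves in some order.
With no other constraints that would be C(8,4) = 70 routes.
Split at (1,2) and multiply the segment counts (each segment already excludes blocked cells): (1,1)→(1,2): 1; (1,2)→(5,5): 31; product = 31.
That gives 31 routes.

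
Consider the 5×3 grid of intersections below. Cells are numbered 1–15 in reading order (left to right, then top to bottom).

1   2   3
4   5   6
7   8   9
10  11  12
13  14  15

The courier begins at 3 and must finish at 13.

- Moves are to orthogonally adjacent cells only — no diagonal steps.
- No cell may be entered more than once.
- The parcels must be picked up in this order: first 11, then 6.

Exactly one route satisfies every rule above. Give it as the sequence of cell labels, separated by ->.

The waypoints must appear in the order 11, 6, with no cell reused.
Route from 3: 2× left (reaching 1), 3× down (reaching 10), right to 11, 2× up (reaching 5), right to 6, 3× down (reaching 15), 2× left (reaching 13) — 14 moves in all.
Check: order respected (11 at step 6, 6 at step 9).

3 -> 2 -> 1 -> 4 -> 7 -> 10 -> 11 -> 8 -> 5 -> 6 -> 9 -> 12 -> 15 -> 14 -> 13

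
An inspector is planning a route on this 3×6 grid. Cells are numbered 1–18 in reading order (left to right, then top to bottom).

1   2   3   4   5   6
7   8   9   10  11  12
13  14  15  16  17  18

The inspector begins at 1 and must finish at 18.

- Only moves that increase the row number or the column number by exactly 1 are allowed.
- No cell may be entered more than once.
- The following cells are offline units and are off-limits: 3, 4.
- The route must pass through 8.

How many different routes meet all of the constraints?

A right/down-only route from 1 to 18 makes exactly 2 down-moves and 5 right-moves in some order.
With no other constraints that would be C(7,2) = 21 routes.
Split at 8 and multiply the segment counts (each segment already excludes blocked cells): 1→8: 2; 8→18: 5; product = 10.
That gives 10 routes.

10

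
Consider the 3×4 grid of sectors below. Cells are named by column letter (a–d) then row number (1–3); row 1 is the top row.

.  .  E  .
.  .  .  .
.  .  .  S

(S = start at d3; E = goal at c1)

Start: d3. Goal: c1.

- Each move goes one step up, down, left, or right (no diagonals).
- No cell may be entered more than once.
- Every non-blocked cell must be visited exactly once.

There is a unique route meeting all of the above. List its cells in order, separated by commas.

Need to visit all 12 open cells exactly once, starting at d3 and ending at c1.
Route from d3: left 3 to a3, up 2 to a1, right 1 to b1, down 1 to b2, right 2 to d2, up 1 to d1, left 1 to c1 — 11 moves in all.
Check: all 12 open cells covered.

d3, c3, b3, a3, a2, a1, b1, b2, c2, d2, d1, c1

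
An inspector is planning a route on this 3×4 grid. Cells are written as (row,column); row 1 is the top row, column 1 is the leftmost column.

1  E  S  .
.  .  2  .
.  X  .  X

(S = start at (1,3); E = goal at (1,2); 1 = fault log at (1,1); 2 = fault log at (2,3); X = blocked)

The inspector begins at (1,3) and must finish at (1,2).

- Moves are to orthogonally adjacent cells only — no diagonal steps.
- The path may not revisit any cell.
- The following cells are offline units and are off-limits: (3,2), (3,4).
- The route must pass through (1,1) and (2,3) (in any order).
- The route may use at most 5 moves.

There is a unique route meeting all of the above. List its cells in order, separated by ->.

(1,3) -> (2,3) -> (2,2) -> (2,1) -> (1,1) -> (1,2)

The budget equals the shortest possible length, so every move has to be on a shortest route through the required cells.
Route from (1,3): down 1 to (2,3), left 2 to (2,1), up 1 to (1,1), right 1 to (1,2) — 5 moves in all.
Check: all required cells visited; 5 ≤ 5 moves.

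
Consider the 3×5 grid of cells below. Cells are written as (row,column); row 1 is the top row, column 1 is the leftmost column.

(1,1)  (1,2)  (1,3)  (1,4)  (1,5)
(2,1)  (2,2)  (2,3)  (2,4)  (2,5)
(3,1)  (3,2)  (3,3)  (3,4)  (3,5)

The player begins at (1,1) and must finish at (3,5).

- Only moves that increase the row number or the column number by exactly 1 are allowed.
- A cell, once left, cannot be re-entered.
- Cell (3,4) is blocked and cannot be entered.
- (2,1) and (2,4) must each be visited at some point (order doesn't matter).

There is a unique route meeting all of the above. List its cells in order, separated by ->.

(1,1) -> (2,1) -> (2,2) -> (2,3) -> (2,4) -> (2,5) -> (3,5)

Moves only go right or down, so the column and row indices never decrease.
Route from (1,1): down to (2,1), 4× right (reaching (2,5)), down to (3,5) — 6 moves in all.
Check: all required cells visited.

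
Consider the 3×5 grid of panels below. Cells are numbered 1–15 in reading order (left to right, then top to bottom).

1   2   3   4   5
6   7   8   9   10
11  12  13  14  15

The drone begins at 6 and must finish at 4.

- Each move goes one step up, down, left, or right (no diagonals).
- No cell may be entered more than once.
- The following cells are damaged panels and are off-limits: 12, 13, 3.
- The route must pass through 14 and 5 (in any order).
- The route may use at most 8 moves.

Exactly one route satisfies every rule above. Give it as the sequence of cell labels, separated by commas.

The 8-move cap with required stops at 14, 5 leaves no slack for detours.
Route from 6: right 3 to 9, down 1 to 14, right 1 to 15, up 2 to 5, left 1 to 4 — 8 moves in all.
Check: all required cells visited; 8 ≤ 8 moves.

6, 7, 8, 9, 14, 15, 10, 5, 4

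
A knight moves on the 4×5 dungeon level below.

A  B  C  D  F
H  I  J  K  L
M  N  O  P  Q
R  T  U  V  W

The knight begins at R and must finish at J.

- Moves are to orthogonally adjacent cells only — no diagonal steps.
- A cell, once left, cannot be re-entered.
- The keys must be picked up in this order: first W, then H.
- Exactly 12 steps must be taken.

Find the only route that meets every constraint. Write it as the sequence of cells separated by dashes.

R - T - U - V - W - Q - P - O - N - M - H - I - J

The waypoints must appear in the order W, H, with no cell reused.
Route from R: right 4 to W, up 1 to Q, left 4 to M, up 1 to H, right 2 to J — 12 moves in all.
Check: order respected (W at step 4, H at step 10); 12 moves as required.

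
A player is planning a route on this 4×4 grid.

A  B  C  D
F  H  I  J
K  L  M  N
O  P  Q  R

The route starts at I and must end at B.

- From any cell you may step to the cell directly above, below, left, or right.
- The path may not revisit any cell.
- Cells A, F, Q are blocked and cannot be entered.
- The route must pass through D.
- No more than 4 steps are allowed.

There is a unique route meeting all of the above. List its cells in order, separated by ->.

The budget equals the shortest possible length, so every move has to be on a shortest route through the required cells.
Route from I: right to J, up to D, 2× left (reaching B) — 4 moves in all.
Check: all required cells visited; 4 ≤ 4 moves.

I -> J -> D -> C -> B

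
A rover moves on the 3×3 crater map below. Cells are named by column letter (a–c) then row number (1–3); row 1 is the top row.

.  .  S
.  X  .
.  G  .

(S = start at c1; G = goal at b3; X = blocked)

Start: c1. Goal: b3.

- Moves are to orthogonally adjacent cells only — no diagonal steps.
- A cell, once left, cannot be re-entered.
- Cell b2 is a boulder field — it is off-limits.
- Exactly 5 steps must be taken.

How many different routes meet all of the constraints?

1

Need simple routes of exactly 5 moves from c1 to b3 (Manhattan distance 3, so 1 moves are spent on a detour and 1 undoing it).
Enumerating: c1 b1 a1 a2 a3 b3.
That gives 1 route.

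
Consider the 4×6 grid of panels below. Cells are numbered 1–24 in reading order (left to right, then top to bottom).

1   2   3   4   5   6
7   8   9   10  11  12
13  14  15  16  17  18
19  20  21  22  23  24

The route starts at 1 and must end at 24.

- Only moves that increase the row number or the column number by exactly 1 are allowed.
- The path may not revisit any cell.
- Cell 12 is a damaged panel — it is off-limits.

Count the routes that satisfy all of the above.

50

A right/down-only route from 1 to 24 makes exactly 3 down-moves and 5 right-moves in some order.
With no other constraints that would be C(8,3) = 56 routes.
Subtract routes through each blocked cell (inclusion–exclusion for overlaps): − through 12: 6 → 50.
That gives 50 routes.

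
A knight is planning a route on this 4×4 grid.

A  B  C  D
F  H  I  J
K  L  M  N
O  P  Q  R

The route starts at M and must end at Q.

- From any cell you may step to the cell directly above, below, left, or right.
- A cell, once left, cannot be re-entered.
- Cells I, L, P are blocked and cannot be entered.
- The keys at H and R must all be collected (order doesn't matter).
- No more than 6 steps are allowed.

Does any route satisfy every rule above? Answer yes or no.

no

Even ignoring the no-revisit rule, getting from M to Q, taking the cheapest ordering M → H → R → Q needs at least 6 + 6 + 1 = 13 moves (fewest moves per leg, detouring around blocked cells), which exceeds the 6-move limit.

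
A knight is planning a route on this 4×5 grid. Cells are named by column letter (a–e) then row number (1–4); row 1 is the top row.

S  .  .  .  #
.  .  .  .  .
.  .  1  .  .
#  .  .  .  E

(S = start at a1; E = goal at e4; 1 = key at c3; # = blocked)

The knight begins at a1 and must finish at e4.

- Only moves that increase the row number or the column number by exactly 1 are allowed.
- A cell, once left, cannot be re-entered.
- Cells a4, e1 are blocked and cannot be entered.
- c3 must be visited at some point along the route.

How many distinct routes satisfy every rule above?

A right/down-only route from a1 to e4 makes exactly 3 down-moves and 4 right-moves in some order.
With no other constraints that would be C(7,3) = 35 routes.
Split at c3 and multiply the segment counts (each segment already excludes blocked cells): a1→c3: 6; c3→e4: 3; product = 18.
That gives 18 routes.

18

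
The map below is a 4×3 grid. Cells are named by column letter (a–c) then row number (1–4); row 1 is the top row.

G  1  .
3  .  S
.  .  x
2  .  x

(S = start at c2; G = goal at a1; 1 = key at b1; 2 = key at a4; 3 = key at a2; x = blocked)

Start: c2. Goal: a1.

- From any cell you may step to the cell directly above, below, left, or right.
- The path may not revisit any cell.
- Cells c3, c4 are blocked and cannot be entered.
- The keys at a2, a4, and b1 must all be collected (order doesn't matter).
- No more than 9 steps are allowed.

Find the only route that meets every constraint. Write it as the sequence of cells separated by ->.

Any route must reach a2, a4, and b1 and still end at a1 within 9 moves, so the order of the required stops is forced.
Route from c2: up 1 to c1, left 1 to b1, down 3 to b4, left 1 to a4, up 3 to a1 — 9 moves in all.
Check: all required cells visited; 9 ≤ 9 moves.

c2 -> c1 -> b1 -> b2 -> b3 -> b4 -> a4 -> a3 -> a2 -> a1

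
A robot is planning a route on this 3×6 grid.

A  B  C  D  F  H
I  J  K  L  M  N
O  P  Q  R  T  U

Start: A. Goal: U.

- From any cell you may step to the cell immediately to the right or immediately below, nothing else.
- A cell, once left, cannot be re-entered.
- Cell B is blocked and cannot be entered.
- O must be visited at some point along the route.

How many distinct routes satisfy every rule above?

A right/down-only route from A to U makes exactly 2 down-moves and 5 right-moves in some order.
With no other constraints that would be C(7,2) = 21 routes.
Split at O and multiply the segment counts (each segment already excludes blocked cells): A→O: 1; O→U: 1; product = 1.
That gives 1 route.

1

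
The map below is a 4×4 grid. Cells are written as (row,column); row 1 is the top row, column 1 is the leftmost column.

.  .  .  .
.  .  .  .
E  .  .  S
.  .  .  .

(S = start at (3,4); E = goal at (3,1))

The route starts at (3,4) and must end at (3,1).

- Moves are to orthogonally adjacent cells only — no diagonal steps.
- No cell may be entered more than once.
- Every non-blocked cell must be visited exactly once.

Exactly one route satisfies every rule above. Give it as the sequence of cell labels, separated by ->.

Need to visit all 16 open cells exactly once, starting at (3,4) and ending at (3,1).
Cell (1,1) has only two open neighbours ((2,1) and (1,2)), so the path must pass straight through it: one of those is the cell it's entered from and the other is where it exits.
Route from (3,4): down to (4,4), left to (4,3), 2× up (reaching (2,3)), right to (2,4), up to (1,4), 3× left (reaching (1,1)), down to (2,1), right to (2,2), 2× down (reaching (4,2)), left to (4,1), up to (3,1) — 15 moves in all.
Check: all 16 open cells covered.

(3,4) -> (4,4) -> (4,3) -> (3,3) -> (2,3) -> (2,4) -> (1,4) -> (1,3) -> (1,2) -> (1,1) -> (2,1) -> (2,2) -> (3,2) -> (4,2) -> (4,1) -> (3,1)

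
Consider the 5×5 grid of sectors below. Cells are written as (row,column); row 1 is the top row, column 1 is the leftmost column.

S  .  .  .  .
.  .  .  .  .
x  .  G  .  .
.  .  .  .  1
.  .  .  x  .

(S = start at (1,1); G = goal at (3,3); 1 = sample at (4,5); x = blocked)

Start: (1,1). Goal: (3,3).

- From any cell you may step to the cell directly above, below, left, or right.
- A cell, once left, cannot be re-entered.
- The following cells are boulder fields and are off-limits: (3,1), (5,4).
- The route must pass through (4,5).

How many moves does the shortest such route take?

Any route passes through (4,5) somewhere between (1,1) and (3,3). Summing Manhattan distances along the two legs ((1,1) → (4,5) → (3,3)) gives a lower bound of 7 + 3 = 10 moves.
A route of 10 moves achieves this: (1,1) → (2,1) → (2,2) → (3,2) → (4,2) → (4,3) → (4,4) → (4,5) → (3,5) → (3,4) → (3,3).
Since 10 matches the lower bound, it is optimal.

10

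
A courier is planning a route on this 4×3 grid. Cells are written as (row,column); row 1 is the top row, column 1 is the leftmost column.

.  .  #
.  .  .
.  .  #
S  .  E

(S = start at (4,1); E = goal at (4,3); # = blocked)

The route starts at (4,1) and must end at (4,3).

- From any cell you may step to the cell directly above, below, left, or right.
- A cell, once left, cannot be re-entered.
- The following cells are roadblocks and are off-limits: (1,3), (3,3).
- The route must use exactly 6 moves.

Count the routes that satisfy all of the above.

1

Need simple routes of exactly 6 moves from (4,1) to (4,3) (Manhattan distance 2, so 2 moves are spent on a detour and 2 undoing it).
Enumerating: (4,1) (3,1) (2,1) (2,2) (3,2) (4,2) (4,3).
That gives 1 route.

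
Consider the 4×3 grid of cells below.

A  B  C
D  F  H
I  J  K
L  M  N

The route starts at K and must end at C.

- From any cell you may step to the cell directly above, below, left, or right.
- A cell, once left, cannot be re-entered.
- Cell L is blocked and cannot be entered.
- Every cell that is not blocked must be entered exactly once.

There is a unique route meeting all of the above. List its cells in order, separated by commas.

Need to visit all 11 open cells exactly once, starting at K and ending at C.
Cell I has only two open neighbours (D and J), so the path must pass straight through it: one of those is the cell it's entered from and the other is where it exits.
Route from K: down 1 to N, left 1 to M, up 1 to J, left 1 to I, up 2 to A, right 1 to B, down 1 to F, right 1 to H, up 1 to C — 10 moves in all.
Check: all 11 open cells covered.

K, N, M, J, I, D, A, B, F, H, C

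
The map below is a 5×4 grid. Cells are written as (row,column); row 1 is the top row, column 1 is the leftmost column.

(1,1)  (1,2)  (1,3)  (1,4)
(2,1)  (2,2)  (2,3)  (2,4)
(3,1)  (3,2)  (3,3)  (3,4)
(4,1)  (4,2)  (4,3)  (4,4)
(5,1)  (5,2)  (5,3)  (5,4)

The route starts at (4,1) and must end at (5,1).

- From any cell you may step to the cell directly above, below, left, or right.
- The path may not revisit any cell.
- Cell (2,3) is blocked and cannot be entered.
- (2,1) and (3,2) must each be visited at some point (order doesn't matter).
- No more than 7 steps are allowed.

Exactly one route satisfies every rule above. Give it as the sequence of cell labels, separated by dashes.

Any route must reach (2,1) and (3,2) and still end at (5,1) within 7 moves, so the order of the required stops is forced.
Route from (4,1): 2× up (reaching (2,1)), right to (2,2), 3× down (reaching (5,2)), left to (5,1) — 7 moves in all.
Check: all required cells visited; 7 ≤ 7 moves.

(4,1) - (3,1) - (2,1) - (2,2) - (3,2) - (4,2) - (5,2) - (5,1)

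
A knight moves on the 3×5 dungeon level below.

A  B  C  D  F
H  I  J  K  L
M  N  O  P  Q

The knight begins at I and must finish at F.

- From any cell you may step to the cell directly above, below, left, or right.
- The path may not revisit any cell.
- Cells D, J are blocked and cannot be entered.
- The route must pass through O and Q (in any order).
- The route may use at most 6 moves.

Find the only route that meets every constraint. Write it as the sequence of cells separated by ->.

I -> N -> O -> P -> Q -> L -> F

The budget equals the shortest possible length, so every move has to be on a shortest route through the required cells.
Route from I: down to N, 3× right (reaching Q), 2× up (reaching F) — 6 moves in all.
Check: all required cells visited; 6 ≤ 6 moves.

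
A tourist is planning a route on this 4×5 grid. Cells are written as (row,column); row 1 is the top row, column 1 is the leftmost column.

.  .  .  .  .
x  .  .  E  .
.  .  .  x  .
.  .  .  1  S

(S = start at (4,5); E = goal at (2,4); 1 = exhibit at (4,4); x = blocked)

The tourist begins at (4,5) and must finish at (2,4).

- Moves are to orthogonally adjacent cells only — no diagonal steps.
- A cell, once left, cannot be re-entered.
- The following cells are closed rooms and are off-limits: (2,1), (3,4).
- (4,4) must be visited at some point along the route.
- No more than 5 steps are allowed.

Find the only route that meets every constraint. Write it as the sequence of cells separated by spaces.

(4,5) (4,4) (4,3) (3,3) (2,3) (2,4)

The 5-move cap with required stops at (4,4) leaves no slack for detours.
Route from (4,5): 2× left (reaching (4,3)), 2× up (reaching (2,3)), right to (2,4) — 5 moves in all.
Check: all required cells visited; 5 ≤ 5 moves.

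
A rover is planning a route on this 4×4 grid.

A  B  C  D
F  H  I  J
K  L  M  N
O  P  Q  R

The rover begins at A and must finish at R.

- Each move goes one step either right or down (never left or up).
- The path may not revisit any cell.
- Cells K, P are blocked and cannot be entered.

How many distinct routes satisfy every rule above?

A right/down-only route from A to R makes exactly 3 down-moves and 3 right-moves in some order.
With no other constraints that would be C(6,3) = 20 routes.
Subtract routes through each blocked cell (inclusion–exclusion for overlaps): − through K: 4 − through P: 4 + through K&P: 2 → 14.
That gives 14 routes.

14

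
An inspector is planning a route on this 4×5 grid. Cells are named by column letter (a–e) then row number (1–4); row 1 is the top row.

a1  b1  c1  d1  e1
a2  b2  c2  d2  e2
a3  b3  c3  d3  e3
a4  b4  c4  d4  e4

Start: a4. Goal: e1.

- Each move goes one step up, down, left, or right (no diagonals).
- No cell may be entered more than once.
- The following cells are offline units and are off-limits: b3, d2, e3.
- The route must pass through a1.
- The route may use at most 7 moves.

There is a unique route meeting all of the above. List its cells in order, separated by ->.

a4 -> a3 -> a2 -> a1 -> b1 -> c1 -> d1 -> e1

The budget equals the shortest possible length, so every move has to be on a shortest route through the required cells.
Route from a4: 3× up (reaching a1), 4× right (reaching e1) — 7 moves in all.
Check: all required cells visited; 7 ≤ 7 moves.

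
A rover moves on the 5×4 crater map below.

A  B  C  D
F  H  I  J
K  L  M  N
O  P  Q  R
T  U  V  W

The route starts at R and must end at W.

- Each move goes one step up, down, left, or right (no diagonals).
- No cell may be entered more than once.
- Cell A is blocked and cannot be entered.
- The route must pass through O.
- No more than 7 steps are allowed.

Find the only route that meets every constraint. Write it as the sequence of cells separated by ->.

R -> Q -> P -> O -> T -> U -> V -> W

Any route must reach O and still end at W within 7 moves, so the order of the required stops is forced.
Route from R: 3× left (reaching O), down to T, 3× right (reaching W) — 7 moves in all.
Check: all required cells visited; 7 ≤ 7 moves.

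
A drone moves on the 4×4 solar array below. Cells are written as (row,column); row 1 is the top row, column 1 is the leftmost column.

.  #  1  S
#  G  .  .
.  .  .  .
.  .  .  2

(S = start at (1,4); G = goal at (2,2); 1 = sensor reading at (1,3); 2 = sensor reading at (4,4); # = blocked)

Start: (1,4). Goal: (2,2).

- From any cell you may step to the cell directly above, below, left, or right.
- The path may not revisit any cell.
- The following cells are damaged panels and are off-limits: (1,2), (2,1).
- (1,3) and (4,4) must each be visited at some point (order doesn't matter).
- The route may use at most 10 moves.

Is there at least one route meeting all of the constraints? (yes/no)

One route that works: (1,4) → (1,3) → (2,3) → (3,3) → (3,4) → (4,4) → (4,3) → (4,2) → (3,2) → (2,2).

yes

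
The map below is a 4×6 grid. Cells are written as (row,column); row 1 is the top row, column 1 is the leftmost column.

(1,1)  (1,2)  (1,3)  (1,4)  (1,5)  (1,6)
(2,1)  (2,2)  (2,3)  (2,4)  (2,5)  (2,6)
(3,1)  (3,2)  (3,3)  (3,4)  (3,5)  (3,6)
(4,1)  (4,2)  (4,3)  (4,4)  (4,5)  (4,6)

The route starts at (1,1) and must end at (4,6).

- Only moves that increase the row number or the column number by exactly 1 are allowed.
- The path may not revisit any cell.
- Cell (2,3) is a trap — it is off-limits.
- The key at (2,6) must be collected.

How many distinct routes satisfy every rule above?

3

A right/down-only route from (1,1) to (4,6) makes exactly 3 down-moves and 5 right-moves in some order.
With no other constraints that would be C(8,3) = 56 routes.
Split at (2,6) and multiply the segment counts (each segment already excludes blocked cells): (1,1)→(2,6): 3; (2,6)→(4,6): 1; product = 3.
That gives 3 routes.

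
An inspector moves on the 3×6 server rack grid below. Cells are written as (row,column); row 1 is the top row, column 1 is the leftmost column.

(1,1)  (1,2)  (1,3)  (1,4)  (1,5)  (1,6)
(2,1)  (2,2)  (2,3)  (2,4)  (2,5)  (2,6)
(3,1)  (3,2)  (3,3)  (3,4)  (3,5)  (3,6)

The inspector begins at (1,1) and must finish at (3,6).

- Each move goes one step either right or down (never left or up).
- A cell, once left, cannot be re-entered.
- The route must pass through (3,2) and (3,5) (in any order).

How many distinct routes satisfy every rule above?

A right/down-only route from (1,1) to (3,6) makes exactly 2 down-moves and 5 right-moves in some order.
With no other constraints that would be C(7,2) = 21 routes.
A monotone route can only reach the required cells in the order (3,2), (3,5), so split there and multiply the segment counts: (1,1)→(3,2): 3; (3,2)→(3,5): 1; (3,5)→(3,6): 1; product = 3.
That gives 3 routes.

3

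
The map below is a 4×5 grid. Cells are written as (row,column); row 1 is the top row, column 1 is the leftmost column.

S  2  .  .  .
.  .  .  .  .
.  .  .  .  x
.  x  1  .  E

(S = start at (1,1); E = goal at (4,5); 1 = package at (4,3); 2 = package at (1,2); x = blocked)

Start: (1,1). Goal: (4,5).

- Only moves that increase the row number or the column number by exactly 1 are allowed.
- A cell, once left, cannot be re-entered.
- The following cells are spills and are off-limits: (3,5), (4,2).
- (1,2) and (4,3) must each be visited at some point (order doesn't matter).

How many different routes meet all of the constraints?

3

A right/down-only route from (1,1) to (4,5) makes exactly 3 down-moves and 4 right-moves in some order.
With no other constraints that would be C(7,3) = 35 routes.
A monotone route can only reach the required cells in the order (1,2), (4,3), so split there and multiply the segment counts (each segment already excludes blocked cells): (1,1)→(1,2): 1; (1,2)→(4,3): 3; (4,3)→(4,5): 1; product = 3.
That gives 3 routes.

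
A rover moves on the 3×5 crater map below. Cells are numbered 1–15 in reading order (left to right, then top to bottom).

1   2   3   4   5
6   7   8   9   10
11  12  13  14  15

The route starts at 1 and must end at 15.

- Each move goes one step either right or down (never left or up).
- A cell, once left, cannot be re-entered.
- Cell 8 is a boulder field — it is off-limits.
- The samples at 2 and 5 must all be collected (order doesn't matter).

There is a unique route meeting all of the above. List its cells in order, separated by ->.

1 -> 2 -> 3 -> 4 -> 5 -> 10 -> 15

Moves only go right or down, so the column and row indices never decrease.
Route from 1: right 4 to 5, down 2 to 15 — 6 moves in all.
Check: all required cells visited.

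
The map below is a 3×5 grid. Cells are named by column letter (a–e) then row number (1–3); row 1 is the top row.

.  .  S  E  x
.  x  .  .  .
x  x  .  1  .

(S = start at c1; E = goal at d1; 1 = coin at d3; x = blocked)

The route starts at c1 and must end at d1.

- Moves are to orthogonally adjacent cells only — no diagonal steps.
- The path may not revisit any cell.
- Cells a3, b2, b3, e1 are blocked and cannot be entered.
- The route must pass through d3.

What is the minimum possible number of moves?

Any route passes through d3 somewhere between c1 and d1. Summing Manhattan distances along the two legs (c1 → d3 → d1) gives a lower bound of 3 + 2 = 5 moves.
A route of 5 moves achieves this: c1 → c2 → c3 → d3 → d2 → d1.
Since 5 matches the lower bound, it is optimal.

5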